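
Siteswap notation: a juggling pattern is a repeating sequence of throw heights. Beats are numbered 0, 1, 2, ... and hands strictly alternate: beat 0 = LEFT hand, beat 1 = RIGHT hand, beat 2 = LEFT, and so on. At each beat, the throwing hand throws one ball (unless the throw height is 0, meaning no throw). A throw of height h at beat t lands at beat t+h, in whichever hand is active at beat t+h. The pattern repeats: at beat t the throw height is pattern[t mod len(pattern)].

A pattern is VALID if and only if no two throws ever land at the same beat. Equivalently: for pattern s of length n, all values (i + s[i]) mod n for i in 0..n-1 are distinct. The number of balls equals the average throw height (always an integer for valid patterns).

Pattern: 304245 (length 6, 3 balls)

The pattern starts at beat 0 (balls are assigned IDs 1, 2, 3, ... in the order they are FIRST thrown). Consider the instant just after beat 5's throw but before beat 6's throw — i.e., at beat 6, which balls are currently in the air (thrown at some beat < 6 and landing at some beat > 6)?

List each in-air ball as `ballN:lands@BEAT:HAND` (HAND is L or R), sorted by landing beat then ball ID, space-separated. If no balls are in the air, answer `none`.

Beat 0 (L): throw ball1 h=3 -> lands@3:R; in-air after throw: [b1@3:R]
Beat 2 (L): throw ball2 h=4 -> lands@6:L; in-air after throw: [b1@3:R b2@6:L]
Beat 3 (R): throw ball1 h=2 -> lands@5:R; in-air after throw: [b1@5:R b2@6:L]
Beat 4 (L): throw ball3 h=4 -> lands@8:L; in-air after throw: [b1@5:R b2@6:L b3@8:L]
Beat 5 (R): throw ball1 h=5 -> lands@10:L; in-air after throw: [b2@6:L b3@8:L b1@10:L]
Beat 6 (L): throw ball2 h=3 -> lands@9:R; in-air after throw: [b3@8:L b2@9:R b1@10:L]

Answer: ball3:lands@8:L ball1:lands@10:L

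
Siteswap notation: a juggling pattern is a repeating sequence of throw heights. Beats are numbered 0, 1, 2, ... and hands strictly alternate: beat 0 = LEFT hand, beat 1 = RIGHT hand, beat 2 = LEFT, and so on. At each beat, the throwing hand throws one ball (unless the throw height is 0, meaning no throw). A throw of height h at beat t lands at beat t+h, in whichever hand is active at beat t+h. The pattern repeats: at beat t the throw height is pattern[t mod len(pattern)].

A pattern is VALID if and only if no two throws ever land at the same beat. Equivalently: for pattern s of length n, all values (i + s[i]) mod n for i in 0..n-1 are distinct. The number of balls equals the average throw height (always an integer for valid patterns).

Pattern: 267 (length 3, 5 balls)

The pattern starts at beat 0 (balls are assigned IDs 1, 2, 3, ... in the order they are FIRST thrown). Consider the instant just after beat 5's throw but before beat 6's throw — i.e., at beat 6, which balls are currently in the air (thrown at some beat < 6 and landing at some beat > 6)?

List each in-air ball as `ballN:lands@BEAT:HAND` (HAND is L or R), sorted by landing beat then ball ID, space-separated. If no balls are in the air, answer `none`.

Answer: ball2:lands@7:R ball1:lands@9:R ball4:lands@10:L ball3:lands@12:L

Derivation:
Beat 0 (L): throw ball1 h=2 -> lands@2:L; in-air after throw: [b1@2:L]
Beat 1 (R): throw ball2 h=6 -> lands@7:R; in-air after throw: [b1@2:L b2@7:R]
Beat 2 (L): throw ball1 h=7 -> lands@9:R; in-air after throw: [b2@7:R b1@9:R]
Beat 3 (R): throw ball3 h=2 -> lands@5:R; in-air after throw: [b3@5:R b2@7:R b1@9:R]
Beat 4 (L): throw ball4 h=6 -> lands@10:L; in-air after throw: [b3@5:R b2@7:R b1@9:R b4@10:L]
Beat 5 (R): throw ball3 h=7 -> lands@12:L; in-air after throw: [b2@7:R b1@9:R b4@10:L b3@12:L]
Beat 6 (L): throw ball5 h=2 -> lands@8:L; in-air after throw: [b2@7:R b5@8:L b1@9:R b4@10:L b3@12:L]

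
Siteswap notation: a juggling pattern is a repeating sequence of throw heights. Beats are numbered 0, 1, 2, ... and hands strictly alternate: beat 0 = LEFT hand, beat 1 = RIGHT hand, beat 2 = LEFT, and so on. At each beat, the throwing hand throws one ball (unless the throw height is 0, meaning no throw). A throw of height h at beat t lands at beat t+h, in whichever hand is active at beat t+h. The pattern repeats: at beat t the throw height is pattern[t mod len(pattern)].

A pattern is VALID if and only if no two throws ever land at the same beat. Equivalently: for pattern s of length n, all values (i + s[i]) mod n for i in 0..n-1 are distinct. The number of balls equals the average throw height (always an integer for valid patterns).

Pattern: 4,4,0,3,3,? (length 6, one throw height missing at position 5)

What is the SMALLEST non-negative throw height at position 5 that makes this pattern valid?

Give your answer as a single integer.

Answer: 4

Derivation:
i=0: (0 + 4) mod 6 = 4
i=1: (1 + 4) mod 6 = 5
i=2: (2 + 0) mod 6 = 2
i=3: (3 + 3) mod 6 = 0
i=4: (4 + 3) mod 6 = 1
i=5: s[i]=? (unknown)
Known residues: [0, 1, 2, 4, 5]; need a permutation of 0..5, so missing residue r = 3
Need (5 + s) mod 6 = 3; smallest s = (3 - 5) mod 6 = 4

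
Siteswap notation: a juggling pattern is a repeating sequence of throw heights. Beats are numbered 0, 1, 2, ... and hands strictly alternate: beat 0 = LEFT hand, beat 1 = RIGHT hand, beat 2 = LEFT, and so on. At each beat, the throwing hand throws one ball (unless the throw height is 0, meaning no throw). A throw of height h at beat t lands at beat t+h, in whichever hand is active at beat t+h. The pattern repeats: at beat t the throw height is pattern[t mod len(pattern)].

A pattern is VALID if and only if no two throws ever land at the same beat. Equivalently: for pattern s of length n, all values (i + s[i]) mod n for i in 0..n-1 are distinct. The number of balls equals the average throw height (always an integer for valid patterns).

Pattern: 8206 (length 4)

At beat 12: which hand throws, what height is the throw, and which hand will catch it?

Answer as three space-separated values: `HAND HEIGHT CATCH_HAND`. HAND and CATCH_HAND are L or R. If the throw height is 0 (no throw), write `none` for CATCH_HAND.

Beat 12: 12 mod 2 = 0, so hand = L
Throw height = pattern[12 mod 4] = pattern[0] = 8
Lands at beat 12+8=20, 20 mod 2 = 0, so catch hand = L

Answer: L 8 L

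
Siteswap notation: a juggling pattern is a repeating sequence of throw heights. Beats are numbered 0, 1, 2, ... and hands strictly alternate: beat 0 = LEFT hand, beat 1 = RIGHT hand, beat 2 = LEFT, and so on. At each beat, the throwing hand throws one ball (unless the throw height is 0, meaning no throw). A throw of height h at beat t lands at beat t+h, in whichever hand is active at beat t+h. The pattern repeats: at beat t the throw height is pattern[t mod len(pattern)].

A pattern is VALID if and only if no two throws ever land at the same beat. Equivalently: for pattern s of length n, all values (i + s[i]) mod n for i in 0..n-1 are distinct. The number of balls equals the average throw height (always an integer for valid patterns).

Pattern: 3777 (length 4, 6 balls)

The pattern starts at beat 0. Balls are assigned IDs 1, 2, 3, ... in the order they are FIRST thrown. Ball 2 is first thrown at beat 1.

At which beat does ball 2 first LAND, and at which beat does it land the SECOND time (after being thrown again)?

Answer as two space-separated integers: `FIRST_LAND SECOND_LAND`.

Beat 0 (L): throw ball1 h=3 -> lands@3:R; in-air after throw: [b1@3:R]
Beat 1 (R): throw ball2 h=7 -> lands@8:L; in-air after throw: [b1@3:R b2@8:L]
Beat 2 (L): throw ball3 h=7 -> lands@9:R; in-air after throw: [b1@3:R b2@8:L b3@9:R]
Beat 3 (R): throw ball1 h=7 -> lands@10:L; in-air after throw: [b2@8:L b3@9:R b1@10:L]
Beat 4 (L): throw ball4 h=3 -> lands@7:R; in-air after throw: [b4@7:R b2@8:L b3@9:R b1@10:L]
Beat 5 (R): throw ball5 h=7 -> lands@12:L; in-air after throw: [b4@7:R b2@8:L b3@9:R b1@10:L b5@12:L]
Beat 6 (L): throw ball6 h=7 -> lands@13:R; in-air after throw: [b4@7:R b2@8:L b3@9:R b1@10:L b5@12:L b6@13:R]
Beat 7 (R): throw ball4 h=7 -> lands@14:L; in-air after throw: [b2@8:L b3@9:R b1@10:L b5@12:L b6@13:R b4@14:L]
Beat 8 (L): throw ball2 h=3 -> lands@11:R; in-air after throw: [b3@9:R b1@10:L b2@11:R b5@12:L b6@13:R b4@14:L]
Beat 9 (R): throw ball3 h=7 -> lands@16:L; in-air after throw: [b1@10:L b2@11:R b5@12:L b6@13:R b4@14:L b3@16:L]
Beat 10 (L): throw ball1 h=7 -> lands@17:R; in-air after throw: [b2@11:R b5@12:L b6@13:R b4@14:L b3@16:L b1@17:R]
Beat 11 (R): throw ball2 h=7 -> lands@18:L; in-air after throw: [b5@12:L b6@13:R b4@14:L b3@16:L b1@17:R b2@18:L]
Ball 2: thrown@1 h=7 -> first land @8; rethrown@8 h=3 -> second land @11

Answer: 8 11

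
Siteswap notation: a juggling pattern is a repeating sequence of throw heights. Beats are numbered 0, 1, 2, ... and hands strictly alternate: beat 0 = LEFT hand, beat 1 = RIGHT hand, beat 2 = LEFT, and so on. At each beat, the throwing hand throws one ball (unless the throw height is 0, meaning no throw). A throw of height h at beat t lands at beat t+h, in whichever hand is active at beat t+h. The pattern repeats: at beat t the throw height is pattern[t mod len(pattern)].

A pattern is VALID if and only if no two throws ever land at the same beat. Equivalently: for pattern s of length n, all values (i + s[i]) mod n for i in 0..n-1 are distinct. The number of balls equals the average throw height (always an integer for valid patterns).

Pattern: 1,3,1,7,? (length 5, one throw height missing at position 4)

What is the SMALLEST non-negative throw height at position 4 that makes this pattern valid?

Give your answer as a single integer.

Answer: 3

Derivation:
i=0: (0 + 1) mod 5 = 1
i=1: (1 + 3) mod 5 = 4
i=2: (2 + 1) mod 5 = 3
i=3: (3 + 7) mod 5 = 0
i=4: s[i]=? (unknown)
Known residues: [0, 1, 3, 4]; need a permutation of 0..4, so missing residue r = 2
Need (4 + s) mod 5 = 2; smallest s = (2 - 4) mod 5 = 3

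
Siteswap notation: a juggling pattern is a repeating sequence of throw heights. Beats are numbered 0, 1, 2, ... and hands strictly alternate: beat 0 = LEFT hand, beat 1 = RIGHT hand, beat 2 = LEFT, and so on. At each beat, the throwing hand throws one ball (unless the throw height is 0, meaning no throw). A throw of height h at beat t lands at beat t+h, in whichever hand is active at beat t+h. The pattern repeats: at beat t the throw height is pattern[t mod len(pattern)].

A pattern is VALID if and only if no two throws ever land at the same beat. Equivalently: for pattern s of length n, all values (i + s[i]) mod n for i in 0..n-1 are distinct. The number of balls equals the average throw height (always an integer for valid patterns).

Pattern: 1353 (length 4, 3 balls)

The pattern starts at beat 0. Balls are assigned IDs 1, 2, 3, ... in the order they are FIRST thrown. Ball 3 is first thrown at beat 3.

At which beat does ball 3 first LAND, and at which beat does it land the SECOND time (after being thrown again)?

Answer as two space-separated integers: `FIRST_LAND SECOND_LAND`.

Answer: 6 11

Derivation:
Beat 0 (L): throw ball1 h=1 -> lands@1:R; in-air after throw: [b1@1:R]
Beat 1 (R): throw ball1 h=3 -> lands@4:L; in-air after throw: [b1@4:L]
Beat 2 (L): throw ball2 h=5 -> lands@7:R; in-air after throw: [b1@4:L b2@7:R]
Beat 3 (R): throw ball3 h=3 -> lands@6:L; in-air after throw: [b1@4:L b3@6:L b2@7:R]
Beat 4 (L): throw ball1 h=1 -> lands@5:R; in-air after throw: [b1@5:R b3@6:L b2@7:R]
Beat 5 (R): throw ball1 h=3 -> lands@8:L; in-air after throw: [b3@6:L b2@7:R b1@8:L]
Beat 6 (L): throw ball3 h=5 -> lands@11:R; in-air after throw: [b2@7:R b1@8:L b3@11:R]
Beat 7 (R): throw ball2 h=3 -> lands@10:L; in-air after throw: [b1@8:L b2@10:L b3@11:R]
Beat 8 (L): throw ball1 h=1 -> lands@9:R; in-air after throw: [b1@9:R b2@10:L b3@11:R]
Beat 9 (R): throw ball1 h=3 -> lands@12:L; in-air after throw: [b2@10:L b3@11:R b1@12:L]
Beat 10 (L): throw ball2 h=5 -> lands@15:R; in-air after throw: [b3@11:R b1@12:L b2@15:R]
Beat 11 (R): throw ball3 h=3 -> lands@14:L; in-air after throw: [b1@12:L b3@14:L b2@15:R]
Ball 3: thrown@3 h=3 -> first land @6; rethrown@6 h=5 -> second land @11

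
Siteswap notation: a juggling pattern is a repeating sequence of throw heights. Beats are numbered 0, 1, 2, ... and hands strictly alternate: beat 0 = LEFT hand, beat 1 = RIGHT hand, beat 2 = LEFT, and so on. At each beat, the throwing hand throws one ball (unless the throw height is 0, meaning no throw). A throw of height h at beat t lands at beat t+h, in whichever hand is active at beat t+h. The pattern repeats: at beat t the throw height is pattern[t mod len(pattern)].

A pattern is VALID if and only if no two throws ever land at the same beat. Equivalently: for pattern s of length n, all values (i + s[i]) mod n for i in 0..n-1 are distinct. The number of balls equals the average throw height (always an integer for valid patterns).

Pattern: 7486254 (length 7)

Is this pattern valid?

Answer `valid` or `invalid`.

Answer: invalid

Derivation:
i=0: (i + s[i]) mod n = (0 + 7) mod 7 = 0
i=1: (i + s[i]) mod n = (1 + 4) mod 7 = 5
i=2: (i + s[i]) mod n = (2 + 8) mod 7 = 3
i=3: (i + s[i]) mod n = (3 + 6) mod 7 = 2
i=4: (i + s[i]) mod n = (4 + 2) mod 7 = 6
i=5: (i + s[i]) mod n = (5 + 5) mod 7 = 3
i=6: (i + s[i]) mod n = (6 + 4) mod 7 = 3
Residues: [0, 5, 3, 2, 6, 3, 3], distinct: False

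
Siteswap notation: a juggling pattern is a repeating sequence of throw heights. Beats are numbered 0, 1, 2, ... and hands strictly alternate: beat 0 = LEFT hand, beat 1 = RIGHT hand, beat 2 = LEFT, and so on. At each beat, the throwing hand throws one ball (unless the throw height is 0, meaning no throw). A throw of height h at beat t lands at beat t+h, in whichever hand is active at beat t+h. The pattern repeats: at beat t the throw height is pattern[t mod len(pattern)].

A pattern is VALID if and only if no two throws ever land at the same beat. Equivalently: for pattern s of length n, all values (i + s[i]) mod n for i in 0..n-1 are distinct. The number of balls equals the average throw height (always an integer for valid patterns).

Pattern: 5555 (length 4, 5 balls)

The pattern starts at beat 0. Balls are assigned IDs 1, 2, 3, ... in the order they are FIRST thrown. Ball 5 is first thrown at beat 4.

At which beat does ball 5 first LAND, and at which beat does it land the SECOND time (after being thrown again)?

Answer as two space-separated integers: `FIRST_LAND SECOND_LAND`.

Beat 0 (L): throw ball1 h=5 -> lands@5:R; in-air after throw: [b1@5:R]
Beat 1 (R): throw ball2 h=5 -> lands@6:L; in-air after throw: [b1@5:R b2@6:L]
Beat 2 (L): throw ball3 h=5 -> lands@7:R; in-air after throw: [b1@5:R b2@6:L b3@7:R]
Beat 3 (R): throw ball4 h=5 -> lands@8:L; in-air after throw: [b1@5:R b2@6:L b3@7:R b4@8:L]
Beat 4 (L): throw ball5 h=5 -> lands@9:R; in-air after throw: [b1@5:R b2@6:L b3@7:R b4@8:L b5@9:R]
Beat 5 (R): throw ball1 h=5 -> lands@10:L; in-air after throw: [b2@6:L b3@7:R b4@8:L b5@9:R b1@10:L]
Beat 6 (L): throw ball2 h=5 -> lands@11:R; in-air after throw: [b3@7:R b4@8:L b5@9:R b1@10:L b2@11:R]
Beat 7 (R): throw ball3 h=5 -> lands@12:L; in-air after throw: [b4@8:L b5@9:R b1@10:L b2@11:R b3@12:L]
Beat 8 (L): throw ball4 h=5 -> lands@13:R; in-air after throw: [b5@9:R b1@10:L b2@11:R b3@12:L b4@13:R]
Beat 9 (R): throw ball5 h=5 -> lands@14:L; in-air after throw: [b1@10:L b2@11:R b3@12:L b4@13:R b5@14:L]
Beat 10 (L): throw ball1 h=5 -> lands@15:R; in-air after throw: [b2@11:R b3@12:L b4@13:R b5@14:L b1@15:R]
Beat 11 (R): throw ball2 h=5 -> lands@16:L; in-air after throw: [b3@12:L b4@13:R b5@14:L b1@15:R b2@16:L]
Beat 12 (L): throw ball3 h=5 -> lands@17:R; in-air after throw: [b4@13:R b5@14:L b1@15:R b2@16:L b3@17:R]
Beat 13 (R): throw ball4 h=5 -> lands@18:L; in-air after throw: [b5@14:L b1@15:R b2@16:L b3@17:R b4@18:L]
Beat 14 (L): throw ball5 h=5 -> lands@19:R; in-air after throw: [b1@15:R b2@16:L b3@17:R b4@18:L b5@19:R]
Ball 5: thrown@4 h=5 -> first land @9; rethrown@9 h=5 -> second land @14

Answer: 9 14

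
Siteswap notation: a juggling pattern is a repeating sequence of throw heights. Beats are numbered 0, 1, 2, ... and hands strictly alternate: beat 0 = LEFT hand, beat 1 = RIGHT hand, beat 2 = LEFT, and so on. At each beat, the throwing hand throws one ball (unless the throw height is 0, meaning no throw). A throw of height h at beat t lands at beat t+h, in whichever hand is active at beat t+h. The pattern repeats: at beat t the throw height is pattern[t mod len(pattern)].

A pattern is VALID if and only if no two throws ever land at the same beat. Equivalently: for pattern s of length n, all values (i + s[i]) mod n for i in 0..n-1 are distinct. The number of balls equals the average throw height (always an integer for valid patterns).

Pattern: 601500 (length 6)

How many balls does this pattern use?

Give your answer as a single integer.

Pattern = [6, 0, 1, 5, 0, 0], length n = 6
  position 0: throw height = 6, running sum = 6
  position 1: throw height = 0, running sum = 6
  position 2: throw height = 1, running sum = 7
  position 3: throw height = 5, running sum = 12
  position 4: throw height = 0, running sum = 12
  position 5: throw height = 0, running sum = 12
Total sum = 12; balls = sum / n = 12 / 6 = 2

Answer: 2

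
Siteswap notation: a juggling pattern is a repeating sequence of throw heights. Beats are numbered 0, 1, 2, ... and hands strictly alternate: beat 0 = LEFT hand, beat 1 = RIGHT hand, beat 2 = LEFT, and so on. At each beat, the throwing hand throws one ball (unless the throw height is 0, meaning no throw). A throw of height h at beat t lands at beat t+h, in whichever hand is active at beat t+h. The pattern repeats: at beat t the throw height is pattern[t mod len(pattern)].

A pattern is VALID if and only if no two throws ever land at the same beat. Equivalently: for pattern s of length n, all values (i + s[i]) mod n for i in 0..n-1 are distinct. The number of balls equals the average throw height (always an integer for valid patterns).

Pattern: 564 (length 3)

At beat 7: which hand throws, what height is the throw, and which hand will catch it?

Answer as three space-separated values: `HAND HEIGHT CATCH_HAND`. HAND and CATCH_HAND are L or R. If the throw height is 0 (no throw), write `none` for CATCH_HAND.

Answer: R 6 R

Derivation:
Beat 7: 7 mod 2 = 1, so hand = R
Throw height = pattern[7 mod 3] = pattern[1] = 6
Lands at beat 7+6=13, 13 mod 2 = 1, so catch hand = R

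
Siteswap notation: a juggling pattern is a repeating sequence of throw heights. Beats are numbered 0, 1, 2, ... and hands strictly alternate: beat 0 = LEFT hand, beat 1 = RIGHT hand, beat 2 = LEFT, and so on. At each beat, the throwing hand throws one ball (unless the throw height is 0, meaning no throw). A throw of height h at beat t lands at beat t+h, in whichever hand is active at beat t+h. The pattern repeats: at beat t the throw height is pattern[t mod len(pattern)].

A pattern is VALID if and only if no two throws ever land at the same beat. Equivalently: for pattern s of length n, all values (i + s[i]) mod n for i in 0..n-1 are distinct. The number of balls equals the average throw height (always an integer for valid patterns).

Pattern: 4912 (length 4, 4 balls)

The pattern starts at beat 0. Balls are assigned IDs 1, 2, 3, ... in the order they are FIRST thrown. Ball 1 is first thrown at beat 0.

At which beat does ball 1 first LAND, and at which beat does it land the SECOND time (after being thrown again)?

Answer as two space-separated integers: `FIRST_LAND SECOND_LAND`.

Beat 0 (L): throw ball1 h=4 -> lands@4:L; in-air after throw: [b1@4:L]
Beat 1 (R): throw ball2 h=9 -> lands@10:L; in-air after throw: [b1@4:L b2@10:L]
Beat 2 (L): throw ball3 h=1 -> lands@3:R; in-air after throw: [b3@3:R b1@4:L b2@10:L]
Beat 3 (R): throw ball3 h=2 -> lands@5:R; in-air after throw: [b1@4:L b3@5:R b2@10:L]
Beat 4 (L): throw ball1 h=4 -> lands@8:L; in-air after throw: [b3@5:R b1@8:L b2@10:L]
Beat 5 (R): throw ball3 h=9 -> lands@14:L; in-air after throw: [b1@8:L b2@10:L b3@14:L]
Beat 6 (L): throw ball4 h=1 -> lands@7:R; in-air after throw: [b4@7:R b1@8:L b2@10:L b3@14:L]
Beat 7 (R): throw ball4 h=2 -> lands@9:R; in-air after throw: [b1@8:L b4@9:R b2@10:L b3@14:L]
Beat 8 (L): throw ball1 h=4 -> lands@12:L; in-air after throw: [b4@9:R b2@10:L b1@12:L b3@14:L]
Ball 1: thrown@0 h=4 -> first land @4; rethrown@4 h=4 -> second land @8

Answer: 4 8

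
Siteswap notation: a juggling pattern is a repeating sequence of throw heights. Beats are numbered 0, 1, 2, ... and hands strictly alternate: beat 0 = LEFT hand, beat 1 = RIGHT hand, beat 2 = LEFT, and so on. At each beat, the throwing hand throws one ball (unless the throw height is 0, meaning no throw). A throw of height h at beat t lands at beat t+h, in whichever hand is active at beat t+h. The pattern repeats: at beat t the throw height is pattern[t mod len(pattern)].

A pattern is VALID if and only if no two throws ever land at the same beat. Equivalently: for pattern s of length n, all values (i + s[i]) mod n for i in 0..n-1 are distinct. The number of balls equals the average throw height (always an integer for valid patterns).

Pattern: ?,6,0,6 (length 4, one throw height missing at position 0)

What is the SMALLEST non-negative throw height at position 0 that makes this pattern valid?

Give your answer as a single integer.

Answer: 0

Derivation:
i=0: s[i]=? (unknown)
i=1: (1 + 6) mod 4 = 3
i=2: (2 + 0) mod 4 = 2
i=3: (3 + 6) mod 4 = 1
Known residues: [1, 2, 3]; need a permutation of 0..3, so missing residue r = 0
Need (0 + s) mod 4 = 0; smallest s = (0 - 0) mod 4 = 0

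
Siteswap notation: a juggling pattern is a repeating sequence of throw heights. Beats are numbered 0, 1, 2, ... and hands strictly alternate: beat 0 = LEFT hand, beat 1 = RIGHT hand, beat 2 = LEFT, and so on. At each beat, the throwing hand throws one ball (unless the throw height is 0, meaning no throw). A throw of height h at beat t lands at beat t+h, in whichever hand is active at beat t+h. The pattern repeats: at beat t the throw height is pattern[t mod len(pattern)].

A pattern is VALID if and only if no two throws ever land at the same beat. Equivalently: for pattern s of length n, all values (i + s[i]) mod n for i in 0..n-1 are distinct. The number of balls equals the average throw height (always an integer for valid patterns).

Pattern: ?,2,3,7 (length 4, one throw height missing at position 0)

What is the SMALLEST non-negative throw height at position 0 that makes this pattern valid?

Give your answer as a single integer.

i=0: s[i]=? (unknown)
i=1: (1 + 2) mod 4 = 3
i=2: (2 + 3) mod 4 = 1
i=3: (3 + 7) mod 4 = 2
Known residues: [1, 2, 3]; need a permutation of 0..3, so missing residue r = 0
Need (0 + s) mod 4 = 0; smallest s = (0 - 0) mod 4 = 0

Answer: 0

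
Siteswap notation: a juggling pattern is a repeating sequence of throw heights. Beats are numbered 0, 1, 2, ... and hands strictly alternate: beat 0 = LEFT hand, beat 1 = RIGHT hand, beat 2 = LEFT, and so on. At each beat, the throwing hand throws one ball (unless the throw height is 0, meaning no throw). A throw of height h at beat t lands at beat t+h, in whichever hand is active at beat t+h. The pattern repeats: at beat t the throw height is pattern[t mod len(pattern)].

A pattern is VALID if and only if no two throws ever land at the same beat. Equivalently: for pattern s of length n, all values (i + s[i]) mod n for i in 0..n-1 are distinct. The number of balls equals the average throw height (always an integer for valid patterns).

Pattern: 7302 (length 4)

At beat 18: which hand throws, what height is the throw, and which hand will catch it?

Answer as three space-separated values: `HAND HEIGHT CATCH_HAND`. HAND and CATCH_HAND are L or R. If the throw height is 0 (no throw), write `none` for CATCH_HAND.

Answer: L 0 none

Derivation:
Beat 18: 18 mod 2 = 0, so hand = L
Throw height = pattern[18 mod 4] = pattern[2] = 0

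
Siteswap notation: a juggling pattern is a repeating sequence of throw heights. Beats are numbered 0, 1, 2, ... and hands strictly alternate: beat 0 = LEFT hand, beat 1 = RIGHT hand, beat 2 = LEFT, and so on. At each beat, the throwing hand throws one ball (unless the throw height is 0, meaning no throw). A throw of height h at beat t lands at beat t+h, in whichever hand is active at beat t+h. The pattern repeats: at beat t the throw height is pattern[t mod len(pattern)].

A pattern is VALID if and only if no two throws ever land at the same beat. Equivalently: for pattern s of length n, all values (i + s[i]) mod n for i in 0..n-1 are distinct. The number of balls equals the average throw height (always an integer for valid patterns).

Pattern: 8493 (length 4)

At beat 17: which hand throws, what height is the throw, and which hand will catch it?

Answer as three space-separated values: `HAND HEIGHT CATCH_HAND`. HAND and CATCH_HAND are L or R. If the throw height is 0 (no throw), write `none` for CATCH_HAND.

Answer: R 4 R

Derivation:
Beat 17: 17 mod 2 = 1, so hand = R
Throw height = pattern[17 mod 4] = pattern[1] = 4
Lands at beat 17+4=21, 21 mod 2 = 1, so catch hand = R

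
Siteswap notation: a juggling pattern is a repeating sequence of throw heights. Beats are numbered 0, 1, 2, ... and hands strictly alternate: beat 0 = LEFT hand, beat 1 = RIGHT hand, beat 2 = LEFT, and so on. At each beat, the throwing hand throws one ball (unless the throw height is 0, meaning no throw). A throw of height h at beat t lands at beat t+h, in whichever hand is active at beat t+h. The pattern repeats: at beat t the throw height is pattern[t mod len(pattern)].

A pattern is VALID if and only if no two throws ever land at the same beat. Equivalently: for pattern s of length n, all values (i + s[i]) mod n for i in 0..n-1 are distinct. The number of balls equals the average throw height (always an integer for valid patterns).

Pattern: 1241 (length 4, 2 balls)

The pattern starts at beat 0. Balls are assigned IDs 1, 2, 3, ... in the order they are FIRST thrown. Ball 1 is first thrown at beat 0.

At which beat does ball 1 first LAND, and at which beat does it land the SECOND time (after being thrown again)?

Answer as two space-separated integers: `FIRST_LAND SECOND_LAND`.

Beat 0 (L): throw ball1 h=1 -> lands@1:R; in-air after throw: [b1@1:R]
Beat 1 (R): throw ball1 h=2 -> lands@3:R; in-air after throw: [b1@3:R]
Beat 2 (L): throw ball2 h=4 -> lands@6:L; in-air after throw: [b1@3:R b2@6:L]
Beat 3 (R): throw ball1 h=1 -> lands@4:L; in-air after throw: [b1@4:L b2@6:L]
Ball 1: thrown@0 h=1 -> first land @1; rethrown@1 h=2 -> second land @3

Answer: 1 3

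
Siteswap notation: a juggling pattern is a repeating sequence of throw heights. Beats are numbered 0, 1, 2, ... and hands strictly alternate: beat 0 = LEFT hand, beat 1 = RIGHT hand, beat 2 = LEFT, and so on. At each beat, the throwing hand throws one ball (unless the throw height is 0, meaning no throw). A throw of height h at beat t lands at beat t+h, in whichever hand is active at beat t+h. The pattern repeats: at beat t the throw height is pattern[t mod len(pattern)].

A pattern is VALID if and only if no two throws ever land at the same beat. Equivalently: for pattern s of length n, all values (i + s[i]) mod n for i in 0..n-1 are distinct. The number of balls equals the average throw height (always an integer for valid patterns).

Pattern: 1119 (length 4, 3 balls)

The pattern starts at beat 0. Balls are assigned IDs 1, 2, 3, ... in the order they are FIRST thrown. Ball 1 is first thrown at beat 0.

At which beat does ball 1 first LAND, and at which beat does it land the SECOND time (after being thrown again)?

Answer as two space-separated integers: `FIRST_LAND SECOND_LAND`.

Answer: 1 2

Derivation:
Beat 0 (L): throw ball1 h=1 -> lands@1:R; in-air after throw: [b1@1:R]
Beat 1 (R): throw ball1 h=1 -> lands@2:L; in-air after throw: [b1@2:L]
Beat 2 (L): throw ball1 h=1 -> lands@3:R; in-air after throw: [b1@3:R]
Ball 1: thrown@0 h=1 -> first land @1; rethrown@1 h=1 -> second land @2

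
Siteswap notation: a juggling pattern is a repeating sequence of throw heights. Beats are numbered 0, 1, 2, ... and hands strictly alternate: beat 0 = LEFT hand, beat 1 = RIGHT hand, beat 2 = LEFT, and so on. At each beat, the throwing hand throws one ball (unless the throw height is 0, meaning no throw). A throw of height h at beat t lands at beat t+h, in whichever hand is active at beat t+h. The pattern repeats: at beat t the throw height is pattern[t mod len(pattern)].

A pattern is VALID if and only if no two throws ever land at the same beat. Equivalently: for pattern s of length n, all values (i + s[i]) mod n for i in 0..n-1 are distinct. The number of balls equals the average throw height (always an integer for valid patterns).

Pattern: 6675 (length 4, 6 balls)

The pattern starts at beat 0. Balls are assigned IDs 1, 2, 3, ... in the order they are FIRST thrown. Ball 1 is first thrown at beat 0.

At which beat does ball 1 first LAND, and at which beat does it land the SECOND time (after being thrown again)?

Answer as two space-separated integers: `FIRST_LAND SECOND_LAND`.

Beat 0 (L): throw ball1 h=6 -> lands@6:L; in-air after throw: [b1@6:L]
Beat 1 (R): throw ball2 h=6 -> lands@7:R; in-air after throw: [b1@6:L b2@7:R]
Beat 2 (L): throw ball3 h=7 -> lands@9:R; in-air after throw: [b1@6:L b2@7:R b3@9:R]
Beat 3 (R): throw ball4 h=5 -> lands@8:L; in-air after throw: [b1@6:L b2@7:R b4@8:L b3@9:R]
Beat 4 (L): throw ball5 h=6 -> lands@10:L; in-air after throw: [b1@6:L b2@7:R b4@8:L b3@9:R b5@10:L]
Beat 5 (R): throw ball6 h=6 -> lands@11:R; in-air after throw: [b1@6:L b2@7:R b4@8:L b3@9:R b5@10:L b6@11:R]
Beat 6 (L): throw ball1 h=7 -> lands@13:R; in-air after throw: [b2@7:R b4@8:L b3@9:R b5@10:L b6@11:R b1@13:R]
Beat 7 (R): throw ball2 h=5 -> lands@12:L; in-air after throw: [b4@8:L b3@9:R b5@10:L b6@11:R b2@12:L b1@13:R]
Beat 8 (L): throw ball4 h=6 -> lands@14:L; in-air after throw: [b3@9:R b5@10:L b6@11:R b2@12:L b1@13:R b4@14:L]
Beat 9 (R): throw ball3 h=6 -> lands@15:R; in-air after throw: [b5@10:L b6@11:R b2@12:L b1@13:R b4@14:L b3@15:R]
Beat 10 (L): throw ball5 h=7 -> lands@17:R; in-air after throw: [b6@11:R b2@12:L b1@13:R b4@14:L b3@15:R b5@17:R]
Beat 11 (R): throw ball6 h=5 -> lands@16:L; in-air after throw: [b2@12:L b1@13:R b4@14:L b3@15:R b6@16:L b5@17:R]
Beat 12 (L): throw ball2 h=6 -> lands@18:L; in-air after throw: [b1@13:R b4@14:L b3@15:R b6@16:L b5@17:R b2@18:L]
Beat 13 (R): throw ball1 h=6 -> lands@19:R; in-air after throw: [b4@14:L b3@15:R b6@16:L b5@17:R b2@18:L b1@19:R]
Ball 1: thrown@0 h=6 -> first land @6; rethrown@6 h=7 -> second land @13

Answer: 6 13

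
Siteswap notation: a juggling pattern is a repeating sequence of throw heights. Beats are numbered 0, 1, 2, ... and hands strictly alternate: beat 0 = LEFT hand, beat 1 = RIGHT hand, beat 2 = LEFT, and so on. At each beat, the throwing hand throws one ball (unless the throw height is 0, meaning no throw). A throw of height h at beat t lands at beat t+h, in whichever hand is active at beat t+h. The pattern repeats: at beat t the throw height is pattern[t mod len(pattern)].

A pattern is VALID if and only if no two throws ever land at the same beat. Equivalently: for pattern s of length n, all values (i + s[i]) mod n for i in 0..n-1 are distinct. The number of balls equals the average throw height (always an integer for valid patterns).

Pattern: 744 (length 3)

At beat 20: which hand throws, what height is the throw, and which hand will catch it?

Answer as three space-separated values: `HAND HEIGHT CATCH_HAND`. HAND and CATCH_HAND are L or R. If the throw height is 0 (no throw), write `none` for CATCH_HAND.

Answer: L 4 L

Derivation:
Beat 20: 20 mod 2 = 0, so hand = L
Throw height = pattern[20 mod 3] = pattern[2] = 4
Lands at beat 20+4=24, 24 mod 2 = 0, so catch hand = L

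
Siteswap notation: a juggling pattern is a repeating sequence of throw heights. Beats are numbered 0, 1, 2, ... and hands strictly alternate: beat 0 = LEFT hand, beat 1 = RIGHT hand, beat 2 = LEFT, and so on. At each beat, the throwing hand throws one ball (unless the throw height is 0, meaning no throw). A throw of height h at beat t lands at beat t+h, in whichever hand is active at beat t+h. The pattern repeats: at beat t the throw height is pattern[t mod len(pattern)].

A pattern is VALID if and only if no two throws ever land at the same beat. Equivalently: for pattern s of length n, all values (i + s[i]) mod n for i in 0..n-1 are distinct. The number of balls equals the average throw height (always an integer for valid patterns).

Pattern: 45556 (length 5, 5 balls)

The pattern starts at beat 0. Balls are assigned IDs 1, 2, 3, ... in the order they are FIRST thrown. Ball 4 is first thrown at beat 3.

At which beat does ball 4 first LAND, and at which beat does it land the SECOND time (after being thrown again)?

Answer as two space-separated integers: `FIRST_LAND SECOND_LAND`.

Beat 0 (L): throw ball1 h=4 -> lands@4:L; in-air after throw: [b1@4:L]
Beat 1 (R): throw ball2 h=5 -> lands@6:L; in-air after throw: [b1@4:L b2@6:L]
Beat 2 (L): throw ball3 h=5 -> lands@7:R; in-air after throw: [b1@4:L b2@6:L b3@7:R]
Beat 3 (R): throw ball4 h=5 -> lands@8:L; in-air after throw: [b1@4:L b2@6:L b3@7:R b4@8:L]
Beat 4 (L): throw ball1 h=6 -> lands@10:L; in-air after throw: [b2@6:L b3@7:R b4@8:L b1@10:L]
Beat 5 (R): throw ball5 h=4 -> lands@9:R; in-air after throw: [b2@6:L b3@7:R b4@8:L b5@9:R b1@10:L]
Beat 6 (L): throw ball2 h=5 -> lands@11:R; in-air after throw: [b3@7:R b4@8:L b5@9:R b1@10:L b2@11:R]
Beat 7 (R): throw ball3 h=5 -> lands@12:L; in-air after throw: [b4@8:L b5@9:R b1@10:L b2@11:R b3@12:L]
Beat 8 (L): throw ball4 h=5 -> lands@13:R; in-air after throw: [b5@9:R b1@10:L b2@11:R b3@12:L b4@13:R]
Beat 9 (R): throw ball5 h=6 -> lands@15:R; in-air after throw: [b1@10:L b2@11:R b3@12:L b4@13:R b5@15:R]
Beat 10 (L): throw ball1 h=4 -> lands@14:L; in-air after throw: [b2@11:R b3@12:L b4@13:R b1@14:L b5@15:R]
Beat 11 (R): throw ball2 h=5 -> lands@16:L; in-air after throw: [b3@12:L b4@13:R b1@14:L b5@15:R b2@16:L]
Beat 12 (L): throw ball3 h=5 -> lands@17:R; in-air after throw: [b4@13:R b1@14:L b5@15:R b2@16:L b3@17:R]
Beat 13 (R): throw ball4 h=5 -> lands@18:L; in-air after throw: [b1@14:L b5@15:R b2@16:L b3@17:R b4@18:L]
Ball 4: thrown@3 h=5 -> first land @8; rethrown@8 h=5 -> second land @13

Answer: 8 13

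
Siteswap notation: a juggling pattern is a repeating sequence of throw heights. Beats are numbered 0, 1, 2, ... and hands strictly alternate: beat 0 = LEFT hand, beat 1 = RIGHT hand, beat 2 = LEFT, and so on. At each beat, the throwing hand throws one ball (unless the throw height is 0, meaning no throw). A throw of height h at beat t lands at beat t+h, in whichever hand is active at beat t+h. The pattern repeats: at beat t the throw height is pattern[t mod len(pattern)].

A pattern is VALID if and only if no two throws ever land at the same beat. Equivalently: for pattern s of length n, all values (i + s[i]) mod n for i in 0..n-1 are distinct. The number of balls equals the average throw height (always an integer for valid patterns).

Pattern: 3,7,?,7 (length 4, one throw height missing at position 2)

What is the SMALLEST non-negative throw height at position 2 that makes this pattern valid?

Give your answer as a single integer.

i=0: (0 + 3) mod 4 = 3
i=1: (1 + 7) mod 4 = 0
i=2: s[i]=? (unknown)
i=3: (3 + 7) mod 4 = 2
Known residues: [0, 2, 3]; need a permutation of 0..3, so missing residue r = 1
Need (2 + s) mod 4 = 1; smallest s = (1 - 2) mod 4 = 3

Answer: 3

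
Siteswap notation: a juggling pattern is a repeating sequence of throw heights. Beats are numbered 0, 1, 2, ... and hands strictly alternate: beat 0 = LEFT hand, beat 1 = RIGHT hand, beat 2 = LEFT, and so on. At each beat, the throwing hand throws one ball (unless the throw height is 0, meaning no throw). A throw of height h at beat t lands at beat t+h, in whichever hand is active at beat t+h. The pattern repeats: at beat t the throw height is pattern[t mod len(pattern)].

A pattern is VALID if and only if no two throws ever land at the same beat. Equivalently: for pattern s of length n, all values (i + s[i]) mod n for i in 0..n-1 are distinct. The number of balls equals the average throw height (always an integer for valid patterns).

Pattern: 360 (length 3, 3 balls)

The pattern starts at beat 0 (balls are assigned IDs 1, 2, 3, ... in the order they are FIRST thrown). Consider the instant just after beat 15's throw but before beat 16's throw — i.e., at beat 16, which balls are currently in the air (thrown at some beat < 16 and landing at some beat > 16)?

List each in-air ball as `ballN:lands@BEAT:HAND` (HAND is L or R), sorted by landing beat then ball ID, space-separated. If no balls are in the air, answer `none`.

Beat 0 (L): throw ball1 h=3 -> lands@3:R; in-air after throw: [b1@3:R]
Beat 1 (R): throw ball2 h=6 -> lands@7:R; in-air after throw: [b1@3:R b2@7:R]
Beat 3 (R): throw ball1 h=3 -> lands@6:L; in-air after throw: [b1@6:L b2@7:R]
Beat 4 (L): throw ball3 h=6 -> lands@10:L; in-air after throw: [b1@6:L b2@7:R b3@10:L]
Beat 6 (L): throw ball1 h=3 -> lands@9:R; in-air after throw: [b2@7:R b1@9:R b3@10:L]
Beat 7 (R): throw ball2 h=6 -> lands@13:R; in-air after throw: [b1@9:R b3@10:L b2@13:R]
Beat 9 (R): throw ball1 h=3 -> lands@12:L; in-air after throw: [b3@10:L b1@12:L b2@13:R]
Beat 10 (L): throw ball3 h=6 -> lands@16:L; in-air after throw: [b1@12:L b2@13:R b3@16:L]
Beat 12 (L): throw ball1 h=3 -> lands@15:R; in-air after throw: [b2@13:R b1@15:R b3@16:L]
Beat 13 (R): throw ball2 h=6 -> lands@19:R; in-air after throw: [b1@15:R b3@16:L b2@19:R]
Beat 15 (R): throw ball1 h=3 -> lands@18:L; in-air after throw: [b3@16:L b1@18:L b2@19:R]
Beat 16 (L): throw ball3 h=6 -> lands@22:L; in-air after throw: [b1@18:L b2@19:R b3@22:L]

Answer: ball1:lands@18:L ball2:lands@19:R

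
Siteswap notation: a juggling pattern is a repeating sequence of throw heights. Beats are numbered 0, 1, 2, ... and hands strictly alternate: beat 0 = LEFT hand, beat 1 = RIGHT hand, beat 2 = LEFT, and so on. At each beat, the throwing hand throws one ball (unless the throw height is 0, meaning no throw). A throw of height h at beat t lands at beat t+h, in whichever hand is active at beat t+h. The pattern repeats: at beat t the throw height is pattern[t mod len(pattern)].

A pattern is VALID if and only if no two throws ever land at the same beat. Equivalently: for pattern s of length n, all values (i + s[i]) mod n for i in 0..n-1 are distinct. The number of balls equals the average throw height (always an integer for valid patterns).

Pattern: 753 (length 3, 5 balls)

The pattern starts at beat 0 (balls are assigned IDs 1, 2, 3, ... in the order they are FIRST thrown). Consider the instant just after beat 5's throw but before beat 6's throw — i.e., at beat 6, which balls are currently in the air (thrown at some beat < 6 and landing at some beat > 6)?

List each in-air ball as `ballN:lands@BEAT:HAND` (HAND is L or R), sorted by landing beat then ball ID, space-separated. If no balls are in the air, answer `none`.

Beat 0 (L): throw ball1 h=7 -> lands@7:R; in-air after throw: [b1@7:R]
Beat 1 (R): throw ball2 h=5 -> lands@6:L; in-air after throw: [b2@6:L b1@7:R]
Beat 2 (L): throw ball3 h=3 -> lands@5:R; in-air after throw: [b3@5:R b2@6:L b1@7:R]
Beat 3 (R): throw ball4 h=7 -> lands@10:L; in-air after throw: [b3@5:R b2@6:L b1@7:R b4@10:L]
Beat 4 (L): throw ball5 h=5 -> lands@9:R; in-air after throw: [b3@5:R b2@6:L b1@7:R b5@9:R b4@10:L]
Beat 5 (R): throw ball3 h=3 -> lands@8:L; in-air after throw: [b2@6:L b1@7:R b3@8:L b5@9:R b4@10:L]
Beat 6 (L): throw ball2 h=7 -> lands@13:R; in-air after throw: [b1@7:R b3@8:L b5@9:R b4@10:L b2@13:R]

Answer: ball1:lands@7:R ball3:lands@8:L ball5:lands@9:R ball4:lands@10:L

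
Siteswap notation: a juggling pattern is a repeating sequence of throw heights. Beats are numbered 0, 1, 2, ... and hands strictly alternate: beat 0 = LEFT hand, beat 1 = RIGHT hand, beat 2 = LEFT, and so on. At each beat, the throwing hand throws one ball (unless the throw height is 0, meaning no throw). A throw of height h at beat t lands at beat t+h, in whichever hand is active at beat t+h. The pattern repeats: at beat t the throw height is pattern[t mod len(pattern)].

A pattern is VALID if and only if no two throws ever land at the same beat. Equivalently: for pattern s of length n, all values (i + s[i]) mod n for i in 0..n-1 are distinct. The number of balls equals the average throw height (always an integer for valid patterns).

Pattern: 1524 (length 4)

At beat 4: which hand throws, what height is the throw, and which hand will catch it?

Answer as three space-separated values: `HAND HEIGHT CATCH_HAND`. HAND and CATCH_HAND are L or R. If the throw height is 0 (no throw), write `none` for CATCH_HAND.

Beat 4: 4 mod 2 = 0, so hand = L
Throw height = pattern[4 mod 4] = pattern[0] = 1
Lands at beat 4+1=5, 5 mod 2 = 1, so catch hand = R

Answer: L 1 R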